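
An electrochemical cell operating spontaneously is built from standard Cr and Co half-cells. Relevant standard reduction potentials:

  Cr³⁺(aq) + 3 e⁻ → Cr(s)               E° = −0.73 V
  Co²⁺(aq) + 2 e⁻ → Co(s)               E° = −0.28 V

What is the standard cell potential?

The Co²⁺/Co couple has the higher E°, so Co ion is reduced (cathode) and Cr is oxidized (anode).
E°cell = E°(cathode) − E°(anode) = −0.28 − (−0.73) = +0.45 V.

+0.45 V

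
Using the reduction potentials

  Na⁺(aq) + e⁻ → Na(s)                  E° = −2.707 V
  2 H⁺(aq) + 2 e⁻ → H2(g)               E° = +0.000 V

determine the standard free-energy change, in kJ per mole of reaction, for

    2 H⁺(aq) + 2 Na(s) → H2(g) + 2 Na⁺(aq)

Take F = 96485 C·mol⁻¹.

−522 kJ/mol

In the reaction as written H⁺(aq) is reduced, so the 2H⁺/H₂ couple is the cathode and Na⁺/Na is the anode.
E°cell = +0.000 − (−2.707) = +2.707 V; balancing electrons gives n = 2.
ΔG° = −nFE°cell = −(2)(96485)(+2.707) J/mol = −522 kJ/mol.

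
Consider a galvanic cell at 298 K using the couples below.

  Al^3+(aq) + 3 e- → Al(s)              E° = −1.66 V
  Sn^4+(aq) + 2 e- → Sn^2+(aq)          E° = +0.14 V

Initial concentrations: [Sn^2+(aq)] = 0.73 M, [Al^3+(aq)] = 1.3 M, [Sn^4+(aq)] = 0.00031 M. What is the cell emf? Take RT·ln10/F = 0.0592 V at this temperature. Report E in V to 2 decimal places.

The Sn⁴⁺/Sn²⁺ couple has the more positive E°, so it is the cathode; Al³⁺/Al is the anode.
E°cell = E°cat − E°an = +0.14 − (−1.66) = +1.80 V; n = 6.
For the overall reaction 3 Sn^4+(aq) + 2 Al(s) → 3 Sn^2+(aq) + 2 Al^3+(aq), Q = ([Sn^2+(aq)]^3·[Al^3+(aq)]^2) / [Sn^4+(aq)]^3 = 2.21×10^10, giving log Q = 10.344.
By the Nernst equation, E = +1.80 − (0.0592/6)·(10.344) = +1.70 V.

+1.70 V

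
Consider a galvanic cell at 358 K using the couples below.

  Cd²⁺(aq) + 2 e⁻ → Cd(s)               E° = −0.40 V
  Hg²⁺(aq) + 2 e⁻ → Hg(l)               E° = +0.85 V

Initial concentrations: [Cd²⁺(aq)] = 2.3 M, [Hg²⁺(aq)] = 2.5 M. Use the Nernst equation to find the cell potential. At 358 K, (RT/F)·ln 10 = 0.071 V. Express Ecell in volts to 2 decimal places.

+1.25 V

Since E°(Hg²⁺/Hg) > E°(Cd²⁺/Cd), Hg²⁺/Hg serves as the cathode.
E°cell = +0.85 − (−0.40) = +1.25 V, with n = 2 electrons transferred.
For the overall reaction Hg²⁺(aq) + Cd(s) → Hg(l) + Cd²⁺(aq), Q = [Cd²⁺(aq)] / [Hg²⁺(aq)] = 0.92, giving log Q = −0.036.
Applying E = E° − (RT ln10/nF)·log Q gives +1.25 − (0.071/2)(−0.036) = +1.25 V.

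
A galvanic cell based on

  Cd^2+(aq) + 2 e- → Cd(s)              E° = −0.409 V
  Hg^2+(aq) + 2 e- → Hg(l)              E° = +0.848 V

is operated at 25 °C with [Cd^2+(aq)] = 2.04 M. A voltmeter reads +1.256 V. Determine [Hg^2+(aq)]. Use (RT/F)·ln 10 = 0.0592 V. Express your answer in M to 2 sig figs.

1.9 M

With Hg²⁺/Hg at the cathode and Cd²⁺/Cd at the anode, E°cell = +0.848 − (−0.409) = +1.257 V (n = 2).
From the Nernst equation, log Q = n(E° − E)/0.0592 = 2·(+1.257 − (+1.256))/0.0592 = 0.034.
Balancing electrons gives Hg^2+(aq) + Cd(s) → Hg(l) + Cd^2+(aq); thus Q = [Cd^2+(aq)] / [Hg^2+(aq)].
Substituting the known concentrations and solving, log [Hg^2+(aq)] = 0.276 and [Hg^2+(aq)] = 1.9 M.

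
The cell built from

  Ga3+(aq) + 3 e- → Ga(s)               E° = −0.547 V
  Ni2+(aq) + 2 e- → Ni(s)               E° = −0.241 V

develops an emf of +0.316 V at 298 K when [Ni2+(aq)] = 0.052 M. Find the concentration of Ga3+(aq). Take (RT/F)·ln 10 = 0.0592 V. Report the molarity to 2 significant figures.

The Ni²⁺/Ni couple has the larger reduction potential, so it is the cathode: E°cell = −0.241 − (−0.547) = +0.306 V and n = 6.
From the Nernst equation, log Q = n(E° − E)/0.0592 = 6·(+0.306 − (+0.316))/0.0592 = −1.014.
For 3 Ni2+(aq) + 2 Ga(s) → 3 Ni(s) + 2 Ga3+(aq), the reaction quotient is Q = [Ga3+(aq)]^2 / [Ni2+(aq)]^3.
Substituting the known concentrations and solving, log [Ga3+(aq)] = −2.433 and [Ga3+(aq)] = 0.0037 M.

0.0037 M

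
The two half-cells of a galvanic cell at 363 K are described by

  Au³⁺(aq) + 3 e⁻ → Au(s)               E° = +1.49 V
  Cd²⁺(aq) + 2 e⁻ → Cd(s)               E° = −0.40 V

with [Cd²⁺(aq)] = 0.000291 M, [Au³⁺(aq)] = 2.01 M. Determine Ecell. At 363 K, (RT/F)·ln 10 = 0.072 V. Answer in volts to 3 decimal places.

Au³⁺/Au is reduced (cathode, E° = +1.49 V) and Cd²⁺/Cd is oxidized (anode).
E°cell = +1.49 − (−0.40) = +1.89 V, with n = 6 electrons transferred.
Balancing gives 2 Au³⁺(aq) + 3 Cd(s) → 2 Au(s) + 3 Cd²⁺(aq); hence Q = [Cd²⁺(aq)]^3 / [Au³⁺(aq)]^2 = 6.1×10^−12 (log Q = −11.215).
By the Nernst equation, E = +1.89 − (0.072/6)·(−11.215) = +2.025 V.

+2.025 V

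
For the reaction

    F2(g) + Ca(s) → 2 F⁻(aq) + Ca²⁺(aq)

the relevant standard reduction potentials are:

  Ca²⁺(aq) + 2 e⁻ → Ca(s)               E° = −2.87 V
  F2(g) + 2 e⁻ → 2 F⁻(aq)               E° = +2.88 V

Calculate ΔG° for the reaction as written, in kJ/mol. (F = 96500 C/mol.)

In the reaction as written F2(g) is reduced, so the F₂/F⁻ couple is the cathode and Ca²⁺/Ca is the anode.
E°cell = +2.88 − (−2.87) = +5.75 V; balancing electrons gives n = 2.
ΔG° = −nFE°cell = −(2)(96500)(+5.75) J/mol = −1110 kJ/mol.

−1110 kJ/mol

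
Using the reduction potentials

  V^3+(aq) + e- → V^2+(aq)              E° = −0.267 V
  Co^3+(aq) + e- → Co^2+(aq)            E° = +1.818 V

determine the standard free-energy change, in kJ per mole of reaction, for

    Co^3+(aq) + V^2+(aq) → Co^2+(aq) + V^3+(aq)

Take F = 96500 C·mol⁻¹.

−201 kJ/mol

In the reaction as written Co^3+(aq) is reduced, so the Co³⁺/Co²⁺ couple is the cathode and V³⁺/V²⁺ is the anode.
E°cell = +1.818 − (−0.267) = +2.085 V; balancing electrons gives n = 1.
ΔG° = −nFE°cell = −(1)(96500)(+2.085) J/mol = −201 kJ/mol.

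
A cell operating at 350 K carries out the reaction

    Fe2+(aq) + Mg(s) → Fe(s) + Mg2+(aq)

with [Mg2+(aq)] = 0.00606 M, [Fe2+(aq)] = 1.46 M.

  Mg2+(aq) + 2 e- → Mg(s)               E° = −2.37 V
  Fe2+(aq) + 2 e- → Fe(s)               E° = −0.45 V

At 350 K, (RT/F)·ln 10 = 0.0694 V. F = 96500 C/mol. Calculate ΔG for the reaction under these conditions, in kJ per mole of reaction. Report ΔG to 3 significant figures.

−387 kJ/mol

The standard cell potential is −0.45 − (−2.37) = +1.92 V, with n = 2 electrons in the balanced equation.
Here Q = [Mg2+(aq)] / [Fe2+(aq)] = 0.00415 (log Q = −2.382), giving E = +1.92 − (0.0694/2)·(−2.382) = +2.0027 V.
Then ΔG = −nFE = −2 × 96500 × +2.0027 J/mol = −387 kJ/mol.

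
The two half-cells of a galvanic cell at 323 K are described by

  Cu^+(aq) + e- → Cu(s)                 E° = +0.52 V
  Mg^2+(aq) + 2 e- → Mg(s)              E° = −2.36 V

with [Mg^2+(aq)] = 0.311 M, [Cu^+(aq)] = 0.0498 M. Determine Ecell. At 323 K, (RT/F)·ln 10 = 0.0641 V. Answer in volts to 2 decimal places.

Since E°(Cu⁺/Cu) > E°(Mg²⁺/Mg), Cu⁺/Cu serves as the cathode.
The standard potential is +0.52 − (−2.36) = +2.88 V and the balanced reaction transfers n = 2 electrons.
Balancing gives 2 Cu^+(aq) + Mg(s) → 2 Cu(s) + Mg^2+(aq); hence Q = [Mg^2+(aq)] / [Cu^+(aq)]^2 = 125 (log Q = 2.098).
By the Nernst equation, E = +2.88 − (0.0641/2)·(2.098) = +2.81 V.

+2.81 V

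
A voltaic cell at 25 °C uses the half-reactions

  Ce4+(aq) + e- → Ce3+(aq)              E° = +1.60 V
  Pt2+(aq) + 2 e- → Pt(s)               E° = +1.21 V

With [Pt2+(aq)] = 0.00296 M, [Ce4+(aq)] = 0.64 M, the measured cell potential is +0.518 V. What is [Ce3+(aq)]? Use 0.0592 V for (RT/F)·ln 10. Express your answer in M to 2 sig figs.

Ce⁴⁺/Ce³⁺ is the cathode (higher E°); E°cell = +1.60 − (+1.21) = +0.39 V with n = 2.
From the Nernst equation, log Q = n(E° − E)/0.0592 = 2·(+0.39 − (+0.518))/0.0592 = −4.324.
The balanced reaction is 2 Ce4+(aq) + Pt(s) → 2 Ce3+(aq) + Pt2+(aq), so Q = ([Ce3+(aq)]^2·[Pt2+(aq)]) / [Ce4+(aq)]^2.
Solving for the unknown gives log [Ce3+(aq)] = −1.091, so [Ce3+(aq)] ≈ 0.081 M.

0.081 M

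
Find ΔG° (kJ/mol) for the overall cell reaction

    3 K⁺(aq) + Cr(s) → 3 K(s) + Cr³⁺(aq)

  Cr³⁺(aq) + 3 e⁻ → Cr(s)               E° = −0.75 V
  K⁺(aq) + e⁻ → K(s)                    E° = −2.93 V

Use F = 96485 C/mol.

In the reaction as written K⁺(aq) is reduced, so the K⁺/K couple is the cathode and Cr³⁺/Cr is the anode.
E°cell = −2.93 − (−0.75) = −2.18 V; balancing electrons gives n = 3.
ΔG° = −nFE°cell = −(3)(96485)(−2.18) J/mol = +631 kJ/mol.

+631 kJ/mol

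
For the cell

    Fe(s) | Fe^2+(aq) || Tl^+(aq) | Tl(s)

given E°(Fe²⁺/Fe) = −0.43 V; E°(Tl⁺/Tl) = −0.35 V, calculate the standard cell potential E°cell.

By convention the left-hand electrode in cell notation is the anode (oxidation) and the right-hand electrode is the cathode (reduction).
E°cell = E°(right) − E°(left) = −0.35 − (−0.43) = +0.08 V.

+0.08 V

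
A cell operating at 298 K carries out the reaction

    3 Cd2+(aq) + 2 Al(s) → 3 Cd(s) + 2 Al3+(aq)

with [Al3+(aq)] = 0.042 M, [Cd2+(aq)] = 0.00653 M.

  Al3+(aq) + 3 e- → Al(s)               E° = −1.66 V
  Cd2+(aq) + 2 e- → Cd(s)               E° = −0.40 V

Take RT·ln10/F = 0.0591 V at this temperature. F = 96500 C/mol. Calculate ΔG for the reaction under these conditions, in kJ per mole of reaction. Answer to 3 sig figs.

−708 kJ/mol

E°cell = −0.40 − (−1.66) = +1.26 V; the balanced reaction transfers n = 6 electrons.
The reaction quotient is [Al3+(aq)]^2 / [Cd2+(aq)]^3 = 6.34×10^3; by Nernst, E = +1.26 − (0.0591/6)(3.802) = +1.2226 V.
ΔG = −nFE = −(6)(96500)(+1.2226) J/mol = −708 kJ/mol.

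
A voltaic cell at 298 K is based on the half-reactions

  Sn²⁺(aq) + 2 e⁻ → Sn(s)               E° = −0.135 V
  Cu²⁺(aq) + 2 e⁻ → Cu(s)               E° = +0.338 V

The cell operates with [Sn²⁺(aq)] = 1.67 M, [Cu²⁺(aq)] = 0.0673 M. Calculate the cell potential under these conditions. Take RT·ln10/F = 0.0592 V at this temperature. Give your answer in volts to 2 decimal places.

+0.43 V

Since E°(Cu²⁺/Cu) > E°(Sn²⁺/Sn), Cu²⁺/Cu serves as the cathode.
E°cell = +0.338 − (−0.135) = +0.473 V, with n = 2 electrons transferred.
Balancing gives Cu²⁺(aq) + Sn(s) → Cu(s) + Sn²⁺(aq); hence Q = [Sn²⁺(aq)] / [Cu²⁺(aq)] = 24.8 (log Q = 1.395).
E = E° − (0.0592/n)·log Q = +0.473 − (0.0592/2)(1.395) = +0.43 V.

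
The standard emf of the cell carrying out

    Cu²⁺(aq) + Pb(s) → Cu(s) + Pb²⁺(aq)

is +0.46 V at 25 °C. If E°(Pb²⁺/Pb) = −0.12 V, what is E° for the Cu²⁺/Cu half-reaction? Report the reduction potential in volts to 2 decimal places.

+0.34 V

In the reaction as written the Cu²⁺/Cu couple is reduced (cathode) and Pb²⁺/Pb is oxidized (anode), so E°cell = E°(Cu²⁺/Cu) − E°(Pb²⁺/Pb).
E°(Cu²⁺/Cu) = E°cell + E°(anode) = +0.46 + (−0.12) = +0.34 V.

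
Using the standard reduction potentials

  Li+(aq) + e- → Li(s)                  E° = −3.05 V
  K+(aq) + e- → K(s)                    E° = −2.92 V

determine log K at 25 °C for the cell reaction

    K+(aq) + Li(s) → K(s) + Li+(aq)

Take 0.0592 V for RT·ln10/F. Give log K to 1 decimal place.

log K = 2.2

The K⁺/K couple is reduced (cathode); E°cell = −2.92 − (−3.05) = +0.13 V with n = 1.
At equilibrium E = 0, so log K = nE°cell / 0.0592 = (1)(+0.13) / 0.0592 = 2.2.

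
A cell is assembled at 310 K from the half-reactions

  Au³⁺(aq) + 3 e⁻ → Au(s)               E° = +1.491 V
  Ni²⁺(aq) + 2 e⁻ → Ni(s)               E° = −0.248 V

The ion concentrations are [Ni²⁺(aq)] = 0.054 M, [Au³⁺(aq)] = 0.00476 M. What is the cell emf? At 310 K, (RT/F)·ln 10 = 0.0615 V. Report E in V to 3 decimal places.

The Au³⁺/Au couple has the more positive E°, so it is the cathode; Ni²⁺/Ni is the anode.
E°cell = E°cat − E°an = +1.491 − (−0.248) = +1.739 V; n = 6.
For the overall reaction 2 Au³⁺(aq) + 3 Ni(s) → 2 Au(s) + 3 Ni²⁺(aq), Q = [Ni²⁺(aq)]^3 / [Au³⁺(aq)]^2 = 6.95, giving log Q = 0.842.
By the Nernst equation, E = +1.739 − (0.0615/6)·(0.842) = +1.730 V.

+1.730 V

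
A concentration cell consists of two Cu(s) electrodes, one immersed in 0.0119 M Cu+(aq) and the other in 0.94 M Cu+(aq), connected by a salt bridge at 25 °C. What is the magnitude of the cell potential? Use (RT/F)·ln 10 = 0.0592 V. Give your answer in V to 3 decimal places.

0.112 V

For a concentration cell E°cell = 0, since both electrodes use the same couple.
The compartment with the higher Cu+(aq) concentration (0.94 M) acts as the cathode; ions are reduced there and produced at the dilute (0.0119 M) anode.
With n = 1, Ecell = −(0.0592/1)·log([dilute]/[conc]) = −(0.0592/1)·log(0.0119/0.94) = +0.112 V.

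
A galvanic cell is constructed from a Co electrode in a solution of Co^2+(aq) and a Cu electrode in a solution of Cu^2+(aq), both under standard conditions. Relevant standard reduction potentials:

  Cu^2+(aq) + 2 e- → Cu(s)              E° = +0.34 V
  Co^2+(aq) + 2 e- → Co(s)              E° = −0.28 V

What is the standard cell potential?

Of the two couples in this cell, the one with the more positive reduction potential is reduced at the cathode: here that is Cu²⁺/Cu (+0.34 V); Co²⁺/Co (−0.28 V) is the anode.
E°cell = E°(cathode) − E°(anode) = +0.34 − (−0.28) = +0.62 V.

+0.62 V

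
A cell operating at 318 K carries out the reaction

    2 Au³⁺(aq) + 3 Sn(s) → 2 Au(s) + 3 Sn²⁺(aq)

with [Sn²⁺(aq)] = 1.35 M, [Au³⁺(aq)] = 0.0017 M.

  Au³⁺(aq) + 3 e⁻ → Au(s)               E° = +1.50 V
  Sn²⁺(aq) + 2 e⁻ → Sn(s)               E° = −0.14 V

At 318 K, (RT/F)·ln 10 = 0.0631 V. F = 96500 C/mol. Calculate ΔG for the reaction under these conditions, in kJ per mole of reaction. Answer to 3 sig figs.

E°cell = +1.50 − (−0.14) = +1.64 V; the balanced reaction transfers n = 6 electrons.
Q = [Sn²⁺(aq)]^3 / [Au³⁺(aq)]^2 = 8.51×10^5, so log Q = 5.930 and E = +1.64 − (0.0631/6)(5.930) = +1.5776 V.
ΔG = −nFE = −(6)(96500)(+1.5776) J/mol = −913 kJ/mol.

−913 kJ/mol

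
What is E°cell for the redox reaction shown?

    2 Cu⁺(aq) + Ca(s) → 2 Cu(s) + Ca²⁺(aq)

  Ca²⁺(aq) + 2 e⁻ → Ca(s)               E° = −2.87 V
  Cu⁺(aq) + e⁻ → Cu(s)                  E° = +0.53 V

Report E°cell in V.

In the reaction as written, Cu⁺(aq) is reduced (cathode) and Ca²⁺(aq) is produced by oxidation at the anode.
E°cell = E°(cathode) − E°(anode) = +0.53 − (−2.87) = +3.40 V.
The positive value indicates the reaction is spontaneous as written.

+3.40 V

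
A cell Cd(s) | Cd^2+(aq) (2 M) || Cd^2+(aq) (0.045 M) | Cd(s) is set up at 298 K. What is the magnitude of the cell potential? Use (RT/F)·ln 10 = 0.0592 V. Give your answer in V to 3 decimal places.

For a concentration cell E°cell = 0, since both electrodes use the same couple.
The compartment with the higher Cd^2+(aq) concentration (2 M) acts as the cathode; ions are reduced there and produced at the dilute (0.045 M) anode.
With n = 2, Ecell = −(0.0592/2)·log([dilute]/[conc]) = −(0.0592/2)·log(0.045/2) = +0.049 V.

0.049 V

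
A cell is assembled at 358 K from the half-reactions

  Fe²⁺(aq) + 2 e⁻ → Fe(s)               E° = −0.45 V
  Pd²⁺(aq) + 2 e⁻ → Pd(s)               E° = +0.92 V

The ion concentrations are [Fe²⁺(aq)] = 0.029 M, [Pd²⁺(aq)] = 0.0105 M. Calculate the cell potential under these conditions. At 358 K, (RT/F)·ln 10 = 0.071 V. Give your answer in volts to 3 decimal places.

Since E°(Pd²⁺/Pd) > E°(Fe²⁺/Fe), Pd²⁺/Pd serves as the cathode.
The standard potential is +0.92 − (−0.45) = +1.37 V and the balanced reaction transfers n = 2 electrons.
The balanced reaction is Pd²⁺(aq) + Fe(s) → Pd(s) + Fe²⁺(aq), so Q = [Fe²⁺(aq)] / [Pd²⁺(aq)] = 2.76 and log Q = 0.441.
E = E° − (0.071/n)·log Q = +1.37 − (0.071/2)(0.441) = +1.354 V.

+1.354 V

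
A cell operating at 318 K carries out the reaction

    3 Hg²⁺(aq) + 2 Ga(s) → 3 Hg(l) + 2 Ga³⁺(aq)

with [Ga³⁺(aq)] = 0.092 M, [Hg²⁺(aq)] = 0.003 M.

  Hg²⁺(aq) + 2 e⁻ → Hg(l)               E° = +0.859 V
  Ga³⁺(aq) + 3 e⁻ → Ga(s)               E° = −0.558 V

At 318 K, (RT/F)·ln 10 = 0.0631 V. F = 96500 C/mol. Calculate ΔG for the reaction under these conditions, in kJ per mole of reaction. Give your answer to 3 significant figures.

−787 kJ/mol

The standard cell potential is +0.859 − (−0.558) = +1.417 V, with n = 6 electrons in the balanced equation.
Here Q = [Ga³⁺(aq)]^2 / [Hg²⁺(aq)]^3 = 3.13×10^5 (log Q = 5.496), giving E = +1.417 − (0.0631/6)·(5.496) = +1.3592 V.
ΔG = −nFE = −(6)(96500)(+1.3592) J/mol = −787 kJ/mol.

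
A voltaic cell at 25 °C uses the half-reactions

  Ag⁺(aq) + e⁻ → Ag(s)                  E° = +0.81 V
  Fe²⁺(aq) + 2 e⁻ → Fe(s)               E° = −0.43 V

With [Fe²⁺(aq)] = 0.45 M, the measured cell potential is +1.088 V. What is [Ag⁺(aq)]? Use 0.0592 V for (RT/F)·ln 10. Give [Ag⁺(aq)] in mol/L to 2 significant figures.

0.0018 M

The Ag⁺/Ag couple has the larger reduction potential, so it is the cathode: E°cell = +0.81 − (−0.43) = +1.24 V and n = 2.
From the Nernst equation, log Q = n(E° − E)/0.0592 = 2·(+1.24 − (+1.088))/0.0592 = 5.135.
For 2 Ag⁺(aq) + Fe(s) → 2 Ag(s) + Fe²⁺(aq), the reaction quotient is Q = [Fe²⁺(aq)] / [Ag⁺(aq)]^2.
Isolating [Ag⁺(aq)] in Q = 10^{5.135} yields log [Ag⁺(aq)] = −2.741, i.e. 0.0018 M.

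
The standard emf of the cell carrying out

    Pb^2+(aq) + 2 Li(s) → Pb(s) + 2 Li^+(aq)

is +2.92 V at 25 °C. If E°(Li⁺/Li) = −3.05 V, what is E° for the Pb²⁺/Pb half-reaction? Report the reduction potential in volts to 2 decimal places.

−0.13 V

In the reaction as written the Pb²⁺/Pb couple is reduced (cathode) and Li⁺/Li is oxidized (anode), so E°cell = E°(Pb²⁺/Pb) − E°(Li⁺/Li).
E°(Pb²⁺/Pb) = E°cell + E°(anode) = +2.92 + (−3.05) = −0.13 V.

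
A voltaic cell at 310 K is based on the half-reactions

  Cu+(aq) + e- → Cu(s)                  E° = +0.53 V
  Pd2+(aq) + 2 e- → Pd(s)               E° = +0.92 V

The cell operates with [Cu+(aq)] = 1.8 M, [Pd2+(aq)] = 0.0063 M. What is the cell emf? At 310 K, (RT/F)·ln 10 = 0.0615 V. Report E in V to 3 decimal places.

Pd²⁺/Pd is reduced (cathode, E° = +0.92 V) and Cu⁺/Cu is oxidized (anode).
The standard potential is +0.92 − (+0.53) = +0.39 V and the balanced reaction transfers n = 2 electrons.
Balancing gives Pd2+(aq) + 2 Cu(s) → Pd(s) + 2 Cu+(aq); hence Q = [Cu+(aq)]^2 / [Pd2+(aq)] = 514 (log Q = 2.711).
Applying E = E° − (RT ln10/nF)·log Q gives +0.39 − (0.0615/2)(2.711) = +0.307 V.

+0.307 V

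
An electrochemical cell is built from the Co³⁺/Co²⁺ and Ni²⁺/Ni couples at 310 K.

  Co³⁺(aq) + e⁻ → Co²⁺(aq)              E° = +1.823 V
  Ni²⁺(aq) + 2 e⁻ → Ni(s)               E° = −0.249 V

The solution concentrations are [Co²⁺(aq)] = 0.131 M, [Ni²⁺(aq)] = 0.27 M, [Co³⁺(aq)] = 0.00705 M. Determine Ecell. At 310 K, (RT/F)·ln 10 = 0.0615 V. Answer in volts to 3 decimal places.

+2.011 V

Co³⁺/Co²⁺ is reduced (cathode, E° = +1.823 V) and Ni²⁺/Ni is oxidized (anode).
E°cell = E°cat − E°an = +1.823 − (−0.249) = +2.072 V; n = 2.
The balanced reaction is 2 Co³⁺(aq) + Ni(s) → 2 Co²⁺(aq) + Ni²⁺(aq), so Q = ([Co²⁺(aq)]^2·[Ni²⁺(aq)]) / [Co³⁺(aq)]^2 = 93.2 and log Q = 1.970.
By the Nernst equation, E = +2.072 − (0.0615/2)·(1.970) = +2.011 V.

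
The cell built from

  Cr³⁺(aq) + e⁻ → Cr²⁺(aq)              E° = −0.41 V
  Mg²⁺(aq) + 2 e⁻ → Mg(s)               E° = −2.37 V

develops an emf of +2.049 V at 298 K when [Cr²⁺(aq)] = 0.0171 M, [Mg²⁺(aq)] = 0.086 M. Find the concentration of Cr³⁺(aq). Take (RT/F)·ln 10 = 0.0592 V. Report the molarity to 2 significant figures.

0.16 M

With Cr³⁺/Cr²⁺ at the cathode and Mg²⁺/Mg at the anode, E°cell = −0.41 − (−2.37) = +1.96 V (n = 2).
Rearranging E = E° − (0.0592/n)·log Q gives log Q = 2(+1.96 − (+2.049))/0.0592 = −3.007.
Balancing electrons gives 2 Cr³⁺(aq) + Mg(s) → 2 Cr²⁺(aq) + Mg²⁺(aq); thus Q = ([Cr²⁺(aq)]^2·[Mg²⁺(aq)]) / [Cr³⁺(aq)]^2.
Substituting the known concentrations and solving, log [Cr³⁺(aq)] = −0.796 and [Cr³⁺(aq)] = 0.16 M.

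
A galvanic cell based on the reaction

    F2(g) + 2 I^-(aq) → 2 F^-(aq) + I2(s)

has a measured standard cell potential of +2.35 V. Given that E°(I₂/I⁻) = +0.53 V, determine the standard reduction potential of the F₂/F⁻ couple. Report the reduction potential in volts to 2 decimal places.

In the reaction as written the F₂/F⁻ couple is reduced (cathode) and I₂/I⁻ is oxidized (anode), so E°cell = E°(F₂/F⁻) − E°(I₂/I⁻).
E°(F₂/F⁻) = E°cell + E°(anode) = +2.35 + (+0.53) = +2.88 V.

+2.88 V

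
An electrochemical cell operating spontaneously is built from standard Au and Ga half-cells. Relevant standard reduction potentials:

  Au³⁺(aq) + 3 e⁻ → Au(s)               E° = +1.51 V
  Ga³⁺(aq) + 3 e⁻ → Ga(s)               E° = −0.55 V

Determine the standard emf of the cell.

The Au³⁺/Au couple has the higher E°, so Au ion is reduced (cathode) and Ga is oxidized (anode).
E°cell = E°(cathode) − E°(anode) = +1.51 − (−0.55) = +2.06 V.

+2.06 V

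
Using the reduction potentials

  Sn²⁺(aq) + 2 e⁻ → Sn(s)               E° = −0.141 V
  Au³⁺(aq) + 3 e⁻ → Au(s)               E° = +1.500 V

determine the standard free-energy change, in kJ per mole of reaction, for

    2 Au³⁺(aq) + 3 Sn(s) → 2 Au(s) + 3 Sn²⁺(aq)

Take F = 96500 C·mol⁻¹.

In the reaction as written Au³⁺(aq) is reduced, so the Au³⁺/Au couple is the cathode and Sn²⁺/Sn is the anode.
E°cell = +1.500 − (−0.141) = +1.641 V; balancing electrons gives n = 6.
ΔG° = −nFE°cell = −(6)(96500)(+1.641) J/mol = −950 kJ/mol.

−950 kJ/mol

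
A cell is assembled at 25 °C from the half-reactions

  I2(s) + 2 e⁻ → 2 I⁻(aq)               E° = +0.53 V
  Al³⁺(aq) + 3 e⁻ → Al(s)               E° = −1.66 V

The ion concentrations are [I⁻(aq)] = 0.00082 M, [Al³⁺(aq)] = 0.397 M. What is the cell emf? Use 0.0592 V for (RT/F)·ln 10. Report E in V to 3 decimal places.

+2.381 V

I₂/I⁻ is reduced (cathode, E° = +0.53 V) and Al³⁺/Al is oxidized (anode).
E°cell = E°cat − E°an = +0.53 − (−1.66) = +2.19 V; n = 6.
The balanced reaction is 3 I2(s) + 2 Al(s) → 6 I⁻(aq) + 2 Al³⁺(aq), so Q = [I⁻(aq)]^6·[Al³⁺(aq)]^2 = 4.79×10^−20 and log Q = −19.320.
By the Nernst equation, E = +2.19 − (0.0592/6)·(−19.320) = +2.381 V.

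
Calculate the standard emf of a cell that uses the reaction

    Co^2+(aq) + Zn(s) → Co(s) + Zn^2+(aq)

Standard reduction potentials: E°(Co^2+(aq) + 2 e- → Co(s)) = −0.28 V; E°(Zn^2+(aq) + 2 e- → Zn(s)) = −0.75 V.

Co^2+(aq) gains electrons, so the Co²⁺/Co couple is the cathode; the Zn²⁺/Zn couple is the anode.
E°cell = E°(cathode) − E°(anode) = −0.28 − (−0.75) = +0.47 V.

+0.47 V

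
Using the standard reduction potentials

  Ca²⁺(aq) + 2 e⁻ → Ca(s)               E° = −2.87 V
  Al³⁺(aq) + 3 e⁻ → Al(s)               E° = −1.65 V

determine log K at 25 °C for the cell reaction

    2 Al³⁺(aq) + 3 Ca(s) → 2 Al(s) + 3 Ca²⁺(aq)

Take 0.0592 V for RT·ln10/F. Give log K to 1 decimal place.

log K = 123.6

The Al³⁺/Al couple is reduced (cathode); E°cell = −1.65 − (−2.87) = +1.22 V with n = 6.
At equilibrium E = 0, so log K = nE°cell / 0.0592 = (6)(+1.22) / 0.0592 = 123.6.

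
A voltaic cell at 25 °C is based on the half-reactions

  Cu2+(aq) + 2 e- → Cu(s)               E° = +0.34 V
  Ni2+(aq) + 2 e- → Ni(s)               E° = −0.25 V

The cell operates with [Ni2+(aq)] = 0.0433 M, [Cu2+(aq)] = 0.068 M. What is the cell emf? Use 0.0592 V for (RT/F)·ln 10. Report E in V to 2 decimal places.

Cu²⁺/Cu is reduced (cathode, E° = +0.34 V) and Ni²⁺/Ni is oxidized (anode).
E°cell = E°cat − E°an = +0.34 − (−0.25) = +0.59 V; n = 2.
Balancing gives Cu2+(aq) + Ni(s) → Cu(s) + Ni2+(aq); hence Q = [Ni2+(aq)] / [Cu2+(aq)] = 0.637 (log Q = −0.196).
E = E° − (0.0592/n)·log Q = +0.59 − (0.0592/2)(−0.196) = +0.60 V.

+0.60 V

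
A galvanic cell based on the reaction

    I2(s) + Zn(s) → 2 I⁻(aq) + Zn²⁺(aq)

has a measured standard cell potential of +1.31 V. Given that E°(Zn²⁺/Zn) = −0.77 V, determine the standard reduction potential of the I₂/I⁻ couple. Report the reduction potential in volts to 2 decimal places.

+0.54 V

In the reaction as written the I₂/I⁻ couple is reduced (cathode) and Zn²⁺/Zn is oxidized (anode), so E°cell = E°(I₂/I⁻) − E°(Zn²⁺/Zn).
E°(I₂/I⁻) = E°cell + E°(anode) = +1.31 + (−0.77) = +0.54 V.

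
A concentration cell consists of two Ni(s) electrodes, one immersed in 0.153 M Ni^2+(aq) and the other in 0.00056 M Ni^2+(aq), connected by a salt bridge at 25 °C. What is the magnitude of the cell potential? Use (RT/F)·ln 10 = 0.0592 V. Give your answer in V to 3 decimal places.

0.072 V

For a concentration cell E°cell = 0, since both electrodes use the same couple.
The compartment with the higher Ni^2+(aq) concentration (0.153 M) acts as the cathode; ions are reduced there and produced at the dilute (0.00056 M) anode.
With n = 2, Ecell = −(0.0592/2)·log([dilute]/[conc]) = −(0.0592/2)·log(0.00056/0.153) = +0.072 V.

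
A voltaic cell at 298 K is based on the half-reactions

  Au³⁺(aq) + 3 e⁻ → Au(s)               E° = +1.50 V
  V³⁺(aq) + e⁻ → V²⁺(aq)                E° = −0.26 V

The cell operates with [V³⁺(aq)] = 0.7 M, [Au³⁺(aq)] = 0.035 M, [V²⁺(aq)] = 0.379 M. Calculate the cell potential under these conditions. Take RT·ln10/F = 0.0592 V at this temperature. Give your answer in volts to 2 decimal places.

Au³⁺/Au is reduced (cathode, E° = +1.50 V) and V³⁺/V²⁺ is oxidized (anode).
E°cell = E°cat − E°an = +1.50 − (−0.26) = +1.76 V; n = 3.
Balancing gives Au³⁺(aq) + 3 V²⁺(aq) → Au(s) + 3 V³⁺(aq); hence Q = [V³⁺(aq)]^3 / ([Au³⁺(aq)]·[V²⁺(aq)]^3) = 180 (log Q = 2.255).
Applying E = E° − (RT ln10/nF)·log Q gives +1.76 − (0.0592/3)(2.255) = +1.72 V.

+1.72 V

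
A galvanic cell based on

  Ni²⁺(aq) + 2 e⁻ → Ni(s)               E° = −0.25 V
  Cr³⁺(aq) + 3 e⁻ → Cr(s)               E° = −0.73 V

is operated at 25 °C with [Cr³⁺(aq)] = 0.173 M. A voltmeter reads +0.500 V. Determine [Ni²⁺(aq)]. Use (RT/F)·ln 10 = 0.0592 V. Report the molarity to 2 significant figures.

1.5 M

The Ni²⁺/Ni couple has the larger reduction potential, so it is the cathode: E°cell = −0.25 − (−0.73) = +0.48 V and n = 6.
Since E = E° − (0.0592/n)·log Q, log Q = n(E° − E)/0.0592 = −2.027.
The balanced reaction is 3 Ni²⁺(aq) + 2 Cr(s) → 3 Ni(s) + 2 Cr³⁺(aq), so Q = [Cr³⁺(aq)]^2 / [Ni²⁺(aq)]^3.
Solving for the unknown gives log [Ni²⁺(aq)] = 0.168, so [Ni²⁺(aq)] ≈ 1.5 M.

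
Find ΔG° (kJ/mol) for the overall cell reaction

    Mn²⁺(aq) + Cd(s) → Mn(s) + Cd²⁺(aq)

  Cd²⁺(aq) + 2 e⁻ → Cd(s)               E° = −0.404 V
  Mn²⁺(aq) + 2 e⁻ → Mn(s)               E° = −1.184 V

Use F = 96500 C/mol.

+151 kJ/mol

In the reaction as written Mn²⁺(aq) is reduced, so the Mn²⁺/Mn couple is the cathode and Cd²⁺/Cd is the anode.
E°cell = −1.184 − (−0.404) = −0.780 V; balancing electrons gives n = 2.
ΔG° = −nFE°cell = −(2)(96500)(−0.780) J/mol = +151 kJ/mol.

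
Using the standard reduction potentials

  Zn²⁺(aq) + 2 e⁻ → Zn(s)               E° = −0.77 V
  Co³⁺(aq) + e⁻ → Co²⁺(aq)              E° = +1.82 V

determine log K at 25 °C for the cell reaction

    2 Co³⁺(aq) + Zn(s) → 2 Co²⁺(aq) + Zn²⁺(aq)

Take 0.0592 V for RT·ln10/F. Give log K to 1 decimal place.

The Co³⁺/Co²⁺ couple is reduced (cathode); E°cell = +1.82 − (−0.77) = +2.59 V with n = 2.
At equilibrium E = 0, so log K = nE°cell / 0.0592 = (2)(+2.59) / 0.0592 = 87.5.

log K = 87.5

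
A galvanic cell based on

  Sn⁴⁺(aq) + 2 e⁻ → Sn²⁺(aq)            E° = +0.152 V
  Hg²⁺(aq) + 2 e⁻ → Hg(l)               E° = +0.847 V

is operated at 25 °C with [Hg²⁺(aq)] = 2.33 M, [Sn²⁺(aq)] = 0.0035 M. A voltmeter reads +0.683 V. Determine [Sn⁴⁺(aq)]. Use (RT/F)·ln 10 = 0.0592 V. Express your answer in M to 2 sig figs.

0.021 M

The Hg²⁺/Hg couple has the larger reduction potential, so it is the cathode: E°cell = +0.847 − (+0.152) = +0.695 V and n = 2.
Rearranging E = E° − (0.0592/n)·log Q gives log Q = 2(+0.695 − (+0.683))/0.0592 = 0.405.
For Hg²⁺(aq) + Sn²⁺(aq) → Hg(l) + Sn⁴⁺(aq), the reaction quotient is Q = [Sn⁴⁺(aq)] / ([Hg²⁺(aq)]·[Sn²⁺(aq)]).
Substituting the known concentrations and solving, log [Sn⁴⁺(aq)] = −1.684 and [Sn⁴⁺(aq)] = 0.021 M.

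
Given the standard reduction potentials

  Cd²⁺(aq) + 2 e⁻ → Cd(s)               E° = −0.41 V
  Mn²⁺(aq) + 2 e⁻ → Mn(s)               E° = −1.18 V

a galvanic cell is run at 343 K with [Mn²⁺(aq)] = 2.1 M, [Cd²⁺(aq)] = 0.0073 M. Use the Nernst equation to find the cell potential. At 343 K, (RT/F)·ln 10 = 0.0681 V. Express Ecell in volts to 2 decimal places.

+0.69 V

The Cd²⁺/Cd couple has the more positive E°, so it is the cathode; Mn²⁺/Mn is the anode.
The standard potential is −0.41 − (−1.18) = +0.77 V and the balanced reaction transfers n = 2 electrons.
Balancing gives Cd²⁺(aq) + Mn(s) → Cd(s) + Mn²⁺(aq); hence Q = [Mn²⁺(aq)] / [Cd²⁺(aq)] = 288 (log Q = 2.459).
Applying E = E° − (RT ln10/nF)·log Q gives +0.77 − (0.0681/2)(2.459) = +0.69 V.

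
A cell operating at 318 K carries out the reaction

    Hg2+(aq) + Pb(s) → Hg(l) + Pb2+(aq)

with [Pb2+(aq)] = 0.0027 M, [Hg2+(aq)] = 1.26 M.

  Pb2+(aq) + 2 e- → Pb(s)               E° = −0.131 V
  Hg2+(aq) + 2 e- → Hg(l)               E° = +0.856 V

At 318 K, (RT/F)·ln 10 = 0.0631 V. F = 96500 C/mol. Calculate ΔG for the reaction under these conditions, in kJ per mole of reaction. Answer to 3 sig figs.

−207 kJ/mol

With Hg²⁺/Hg reduced at the cathode, E°cell = +0.856 − (−0.131) = +0.987 V and n = 2.
The reaction quotient is [Pb2+(aq)] / [Hg2+(aq)] = 0.00214; by Nernst, E = +0.987 − (0.0631/2)(−2.669) = +1.0712 V.
Finally ΔG = −nFE = −(2)(96500 C/mol)(+1.0712 V) = −207 kJ/mol.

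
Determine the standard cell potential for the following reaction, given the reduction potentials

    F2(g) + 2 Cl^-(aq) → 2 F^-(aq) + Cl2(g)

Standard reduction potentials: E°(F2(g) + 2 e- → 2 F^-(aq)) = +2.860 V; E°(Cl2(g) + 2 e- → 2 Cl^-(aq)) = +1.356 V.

+1.504 V

In the reaction as written, F2(g) is reduced (cathode) and Cl2(g) is produced by oxidation at the anode.
E°cell = E°(cathode) − E°(anode) = +2.860 − (+1.356) = +1.504 V.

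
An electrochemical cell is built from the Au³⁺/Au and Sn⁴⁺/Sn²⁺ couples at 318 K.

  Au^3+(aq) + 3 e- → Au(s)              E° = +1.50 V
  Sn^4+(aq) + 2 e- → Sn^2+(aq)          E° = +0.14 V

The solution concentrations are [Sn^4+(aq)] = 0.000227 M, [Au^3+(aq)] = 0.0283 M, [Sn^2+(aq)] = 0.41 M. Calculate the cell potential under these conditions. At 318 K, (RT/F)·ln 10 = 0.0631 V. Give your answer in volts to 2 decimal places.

+1.43 V

Since E°(Au³⁺/Au) > E°(Sn⁴⁺/Sn²⁺), Au³⁺/Au serves as the cathode.
E°cell = E°cat − E°an = +1.50 − (+0.14) = +1.36 V; n = 6.
For the overall reaction 2 Au^3+(aq) + 3 Sn^2+(aq) → 2 Au(s) + 3 Sn^4+(aq), Q = [Sn^4+(aq)]^3 / ([Au^3+(aq)]^2·[Sn^2+(aq)]^3) = 2.12×10^−7, giving log Q = −6.674.
Applying E = E° − (RT ln10/nF)·log Q gives +1.36 − (0.0631/6)(−6.674) = +1.43 V.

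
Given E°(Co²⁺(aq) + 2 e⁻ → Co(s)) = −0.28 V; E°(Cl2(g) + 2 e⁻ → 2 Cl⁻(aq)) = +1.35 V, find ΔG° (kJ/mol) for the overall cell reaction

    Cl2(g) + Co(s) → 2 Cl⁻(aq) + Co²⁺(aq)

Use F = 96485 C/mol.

In the reaction as written Cl2(g) is reduced, so the Cl₂/Cl⁻ couple is the cathode and Co²⁺/Co is the anode.
E°cell = +1.35 − (−0.28) = +1.63 V; balancing electrons gives n = 2.
ΔG° = −nFE°cell = −(2)(96485)(+1.63) J/mol = −315 kJ/mol.

−315 kJ/mol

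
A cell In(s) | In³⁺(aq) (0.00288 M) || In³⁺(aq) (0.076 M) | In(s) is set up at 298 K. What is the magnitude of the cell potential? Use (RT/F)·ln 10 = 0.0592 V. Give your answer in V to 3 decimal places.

0.028 V

For a concentration cell E°cell = 0, since both electrodes use the same couple.
The compartment with the higher In³⁺(aq) concentration (0.076 M) acts as the cathode; ions are reduced there and produced at the dilute (0.00288 M) anode.
With n = 3, Ecell = −(0.0592/3)·log([dilute]/[conc]) = −(0.0592/3)·log(0.00288/0.076) = +0.028 V.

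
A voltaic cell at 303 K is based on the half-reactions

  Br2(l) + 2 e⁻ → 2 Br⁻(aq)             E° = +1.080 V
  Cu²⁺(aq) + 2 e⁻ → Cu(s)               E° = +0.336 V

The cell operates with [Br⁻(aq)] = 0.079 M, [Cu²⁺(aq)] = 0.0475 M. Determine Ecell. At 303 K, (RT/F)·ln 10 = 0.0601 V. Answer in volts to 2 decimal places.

+0.85 V

Br₂/Br⁻ is reduced (cathode, E° = +1.080 V) and Cu²⁺/Cu is oxidized (anode).
E°cell = E°cat − E°an = +1.080 − (+0.336) = +0.744 V; n = 2.
For the overall reaction Br2(l) + Cu(s) → 2 Br⁻(aq) + Cu²⁺(aq), Q = [Br⁻(aq)]^2·[Cu²⁺(aq)] = 0.000296, giving log Q = −3.528.
E = E° − (0.0601/n)·log Q = +0.744 − (0.0601/2)(−3.528) = +0.85 V.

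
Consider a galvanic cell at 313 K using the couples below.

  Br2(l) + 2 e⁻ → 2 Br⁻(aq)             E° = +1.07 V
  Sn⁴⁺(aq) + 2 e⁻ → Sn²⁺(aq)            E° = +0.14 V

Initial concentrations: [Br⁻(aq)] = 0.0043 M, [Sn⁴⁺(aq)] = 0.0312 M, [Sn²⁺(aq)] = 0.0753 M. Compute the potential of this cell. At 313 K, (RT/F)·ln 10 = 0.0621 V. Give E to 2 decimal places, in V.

The Br₂/Br⁻ couple has the more positive E°, so it is the cathode; Sn⁴⁺/Sn²⁺ is the anode.
E°cell = E°cat − E°an = +1.07 − (+0.14) = +0.93 V; n = 2.
The balanced reaction is Br2(l) + Sn²⁺(aq) → 2 Br⁻(aq) + Sn⁴⁺(aq), so Q = ([Br⁻(aq)]^2·[Sn⁴⁺(aq)]) / [Sn²⁺(aq)] = 7.66×10^−6 and log Q = −5.116.
By the Nernst equation, E = +0.93 − (0.0621/2)·(−5.116) = +1.09 V.

+1.09 V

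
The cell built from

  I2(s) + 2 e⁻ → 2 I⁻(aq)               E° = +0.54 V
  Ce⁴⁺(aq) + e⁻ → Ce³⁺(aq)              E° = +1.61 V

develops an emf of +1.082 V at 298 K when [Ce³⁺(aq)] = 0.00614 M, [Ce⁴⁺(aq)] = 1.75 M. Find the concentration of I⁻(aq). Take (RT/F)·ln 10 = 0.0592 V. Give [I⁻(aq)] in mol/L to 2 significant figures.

The Ce⁴⁺/Ce³⁺ couple has the larger reduction potential, so it is the cathode: E°cell = +1.61 − (+0.54) = +1.07 V and n = 2.
Since E = E° − (0.0592/n)·log Q, log Q = n(E° − E)/0.0592 = −0.405.
For 2 Ce⁴⁺(aq) + 2 I⁻(aq) → 2 Ce³⁺(aq) + I2(s), the reaction quotient is Q = [Ce³⁺(aq)]^2 / ([Ce⁴⁺(aq)]^2·[I⁻(aq)]^2).
Substituting the known concentrations and solving, log [I⁻(aq)] = −2.252 and [I⁻(aq)] = 0.0056 M.

0.0056 M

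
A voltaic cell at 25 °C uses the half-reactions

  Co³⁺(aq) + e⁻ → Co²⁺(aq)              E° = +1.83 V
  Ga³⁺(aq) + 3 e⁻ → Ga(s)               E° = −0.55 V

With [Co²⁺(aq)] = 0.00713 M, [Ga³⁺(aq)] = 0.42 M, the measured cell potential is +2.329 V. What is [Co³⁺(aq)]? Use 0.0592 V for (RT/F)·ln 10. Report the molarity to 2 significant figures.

0.00073 M

The Co³⁺/Co²⁺ couple has the larger reduction potential, so it is the cathode: E°cell = +1.83 − (−0.55) = +2.38 V and n = 3.
Since E = E° − (0.0592/n)·log Q, log Q = n(E° − E)/0.0592 = 2.584.
Balancing electrons gives 3 Co³⁺(aq) + Ga(s) → 3 Co²⁺(aq) + Ga³⁺(aq); thus Q = ([Co²⁺(aq)]^3·[Ga³⁺(aq)]) / [Co³⁺(aq)]^3.
Substituting the known concentrations and solving, log [Co³⁺(aq)] = −3.134 and [Co³⁺(aq)] = 0.00073 M.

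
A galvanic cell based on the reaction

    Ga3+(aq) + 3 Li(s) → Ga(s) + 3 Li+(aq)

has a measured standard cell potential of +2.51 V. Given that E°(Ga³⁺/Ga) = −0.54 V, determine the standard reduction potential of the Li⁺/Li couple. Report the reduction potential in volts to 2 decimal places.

−3.05 V

In the reaction as written the Ga³⁺/Ga couple is reduced (cathode) and Li⁺/Li is oxidized (anode), so E°cell = E°(Ga³⁺/Ga) − E°(Li⁺/Li).
E°(Li⁺/Li) = E°(cathode) − E°cell = −0.54 − (+2.51) = −3.05 V.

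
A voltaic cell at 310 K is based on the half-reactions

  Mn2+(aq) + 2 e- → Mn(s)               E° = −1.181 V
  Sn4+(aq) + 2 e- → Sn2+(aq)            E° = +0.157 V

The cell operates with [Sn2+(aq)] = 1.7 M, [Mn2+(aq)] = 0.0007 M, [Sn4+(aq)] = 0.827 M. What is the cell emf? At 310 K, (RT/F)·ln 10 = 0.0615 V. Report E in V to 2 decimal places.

Sn⁴⁺/Sn²⁺ is reduced (cathode, E° = +0.157 V) and Mn²⁺/Mn is oxidized (anode).
The standard potential is +0.157 − (−1.181) = +1.338 V and the balanced reaction transfers n = 2 electrons.
For the overall reaction Sn4+(aq) + Mn(s) → Sn2+(aq) + Mn2+(aq), Q = ([Sn2+(aq)]·[Mn2+(aq)]) / [Sn4+(aq)] = 0.00144, giving log Q = −2.842.
Applying E = E° − (RT ln10/nF)·log Q gives +1.338 − (0.0615/2)(−2.842) = +1.43 V.

+1.43 V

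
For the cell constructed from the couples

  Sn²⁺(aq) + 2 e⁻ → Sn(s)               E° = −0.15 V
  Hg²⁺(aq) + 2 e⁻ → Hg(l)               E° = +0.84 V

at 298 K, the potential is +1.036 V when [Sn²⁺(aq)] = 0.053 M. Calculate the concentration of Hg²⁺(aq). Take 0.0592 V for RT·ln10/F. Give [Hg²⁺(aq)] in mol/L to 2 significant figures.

1.9 M

The Hg²⁺/Hg couple has the larger reduction potential, so it is the cathode: E°cell = +0.84 − (−0.15) = +0.99 V and n = 2.
From the Nernst equation, log Q = n(E° − E)/0.0592 = 2·(+0.99 − (+1.036))/0.0592 = −1.554.
For Hg²⁺(aq) + Sn(s) → Hg(l) + Sn²⁺(aq), the reaction quotient is Q = [Sn²⁺(aq)] / [Hg²⁺(aq)].
Solving for the unknown gives log [Hg²⁺(aq)] = 0.278, so [Hg²⁺(aq)] ≈ 1.9 M.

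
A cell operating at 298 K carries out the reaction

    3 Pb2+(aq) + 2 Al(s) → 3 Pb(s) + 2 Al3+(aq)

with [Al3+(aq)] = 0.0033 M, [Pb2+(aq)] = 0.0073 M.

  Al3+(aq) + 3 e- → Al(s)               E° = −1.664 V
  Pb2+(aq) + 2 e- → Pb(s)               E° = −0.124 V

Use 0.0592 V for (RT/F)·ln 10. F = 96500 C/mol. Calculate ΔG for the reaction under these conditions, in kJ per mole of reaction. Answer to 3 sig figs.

−883 kJ/mol

E°cell = −0.124 − (−1.664) = +1.540 V; the balanced reaction transfers n = 6 electrons.
Here Q = [Al3+(aq)]^2 / [Pb2+(aq)]^3 = 28 (log Q = 1.447), giving E = +1.540 − (0.0592/6)·(1.447) = +1.5257 V.
Then ΔG = −nFE = −6 × 96500 × +1.5257 J/mol = −883 kJ/mol.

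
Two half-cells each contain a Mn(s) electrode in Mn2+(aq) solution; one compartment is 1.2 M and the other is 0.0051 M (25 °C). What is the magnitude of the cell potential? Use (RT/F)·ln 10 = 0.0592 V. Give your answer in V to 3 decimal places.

For a concentration cell E°cell = 0, since both electrodes use the same couple.
The compartment with the higher Mn2+(aq) concentration (1.2 M) acts as the cathode; ions are reduced there and produced at the dilute (0.0051 M) anode.
With n = 2, Ecell = −(0.0592/2)·log([dilute]/[conc]) = −(0.0592/2)·log(0.0051/1.2) = +0.070 V.

0.070 V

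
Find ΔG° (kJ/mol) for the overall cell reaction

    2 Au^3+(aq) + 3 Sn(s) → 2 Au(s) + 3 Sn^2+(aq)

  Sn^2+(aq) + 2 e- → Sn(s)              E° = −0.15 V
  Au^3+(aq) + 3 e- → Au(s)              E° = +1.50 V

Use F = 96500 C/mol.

−955 kJ/mol

In the reaction as written Au^3+(aq) is reduced, so the Au³⁺/Au couple is the cathode and Sn²⁺/Sn is the anode.
E°cell = +1.50 − (−0.15) = +1.65 V; balancing electrons gives n = 6.
ΔG° = −nFE°cell = −(6)(96500)(+1.65) J/mol = −955 kJ/mol.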